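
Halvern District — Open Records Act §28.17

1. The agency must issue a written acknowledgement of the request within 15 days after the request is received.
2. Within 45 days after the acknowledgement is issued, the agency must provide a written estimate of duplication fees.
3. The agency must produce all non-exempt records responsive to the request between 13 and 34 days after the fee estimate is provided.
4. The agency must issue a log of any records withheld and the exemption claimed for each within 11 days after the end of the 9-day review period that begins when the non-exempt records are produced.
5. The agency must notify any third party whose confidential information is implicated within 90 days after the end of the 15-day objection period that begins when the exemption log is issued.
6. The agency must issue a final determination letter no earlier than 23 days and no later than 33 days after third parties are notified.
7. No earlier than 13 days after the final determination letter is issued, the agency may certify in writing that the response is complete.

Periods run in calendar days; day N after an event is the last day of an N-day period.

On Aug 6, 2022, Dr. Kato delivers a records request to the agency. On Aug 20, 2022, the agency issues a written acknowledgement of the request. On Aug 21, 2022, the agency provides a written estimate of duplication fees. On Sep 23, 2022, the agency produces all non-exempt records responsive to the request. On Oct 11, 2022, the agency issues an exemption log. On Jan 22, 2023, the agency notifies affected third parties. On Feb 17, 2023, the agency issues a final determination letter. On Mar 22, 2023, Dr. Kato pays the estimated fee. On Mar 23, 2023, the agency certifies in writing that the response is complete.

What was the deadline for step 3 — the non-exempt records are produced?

Sep 24, 2022

Step 3 runs from Aug 21, 2022, when the fee estimate is provided. The window is 13–34 days after Aug 21, 2022; it closes on Sep 24, 2022.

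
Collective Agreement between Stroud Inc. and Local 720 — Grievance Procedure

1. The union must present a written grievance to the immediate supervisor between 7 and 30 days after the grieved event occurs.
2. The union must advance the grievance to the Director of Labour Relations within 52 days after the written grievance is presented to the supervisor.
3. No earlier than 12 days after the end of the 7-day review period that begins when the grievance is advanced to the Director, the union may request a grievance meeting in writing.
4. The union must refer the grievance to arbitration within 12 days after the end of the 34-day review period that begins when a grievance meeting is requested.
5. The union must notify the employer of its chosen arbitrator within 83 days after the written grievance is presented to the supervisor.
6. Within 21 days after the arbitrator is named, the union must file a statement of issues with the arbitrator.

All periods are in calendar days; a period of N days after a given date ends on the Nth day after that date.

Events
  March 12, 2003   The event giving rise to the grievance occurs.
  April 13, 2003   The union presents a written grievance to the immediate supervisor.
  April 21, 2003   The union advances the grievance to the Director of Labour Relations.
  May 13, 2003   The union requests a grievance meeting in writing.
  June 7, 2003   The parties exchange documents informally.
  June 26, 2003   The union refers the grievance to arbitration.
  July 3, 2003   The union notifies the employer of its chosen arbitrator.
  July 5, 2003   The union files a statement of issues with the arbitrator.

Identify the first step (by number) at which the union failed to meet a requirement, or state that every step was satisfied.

Step 1

(1) the permitted window runs from March 12, 2003 + 7 = March 19, 2003 to March 12, 2003 + 30 = April 11, 2003; April 13, 2003 is 2 days past the end of the window.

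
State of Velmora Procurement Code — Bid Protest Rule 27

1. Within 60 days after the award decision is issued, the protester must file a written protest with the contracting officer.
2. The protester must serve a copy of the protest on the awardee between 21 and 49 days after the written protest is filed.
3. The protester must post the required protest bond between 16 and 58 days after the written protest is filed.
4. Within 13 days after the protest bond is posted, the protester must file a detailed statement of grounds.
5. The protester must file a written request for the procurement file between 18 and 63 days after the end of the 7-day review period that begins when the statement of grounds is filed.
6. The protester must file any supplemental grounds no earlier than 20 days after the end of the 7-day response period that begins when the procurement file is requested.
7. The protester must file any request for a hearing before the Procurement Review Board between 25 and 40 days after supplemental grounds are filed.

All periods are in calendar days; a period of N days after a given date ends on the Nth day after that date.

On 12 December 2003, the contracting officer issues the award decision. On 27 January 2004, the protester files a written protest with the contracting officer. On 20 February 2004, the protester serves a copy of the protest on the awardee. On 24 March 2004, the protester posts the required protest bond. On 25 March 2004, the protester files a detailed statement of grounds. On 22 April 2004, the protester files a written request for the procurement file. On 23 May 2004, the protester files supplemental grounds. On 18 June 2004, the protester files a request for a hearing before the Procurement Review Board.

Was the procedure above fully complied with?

(1) due by 12 December 2003 + 60 days = 10 February 2004; done 27 January 2004 — timely.
(2) the permitted window runs from 27 January 2004 + 21 = 17 February 2004 to 27 January 2004 + 49 = 16 March 2004; done 20 February 2004, which is between those dates.
(3) the permitted window runs from 27 January 2004 + 16 = 12 February 2004 to 27 January 2004 + 58 = 25 March 2004; done 24 March 2004 — within the window.
(4) due by 24 March 2004 + 13 days = 6 April 2004; completed 25 March 2004, before the deadline.
(5) the permitted window runs from 1 April 2004 + 18 = 19 April 2004 to 1 April 2004 + 63 = 3 June 2004; 22 April 2004 falls inside that range.
(6) permitted from 29 April 2004 + 20 days = 19 May 2004 onward; 23 May 2004 is on or after that date.
(7) the permitted window runs from 23 May 2004 + 25 = 17 June 2004 to 23 May 2004 + 40 = 2 July 2004; done 18 June 2004, which is between those dates.

Yes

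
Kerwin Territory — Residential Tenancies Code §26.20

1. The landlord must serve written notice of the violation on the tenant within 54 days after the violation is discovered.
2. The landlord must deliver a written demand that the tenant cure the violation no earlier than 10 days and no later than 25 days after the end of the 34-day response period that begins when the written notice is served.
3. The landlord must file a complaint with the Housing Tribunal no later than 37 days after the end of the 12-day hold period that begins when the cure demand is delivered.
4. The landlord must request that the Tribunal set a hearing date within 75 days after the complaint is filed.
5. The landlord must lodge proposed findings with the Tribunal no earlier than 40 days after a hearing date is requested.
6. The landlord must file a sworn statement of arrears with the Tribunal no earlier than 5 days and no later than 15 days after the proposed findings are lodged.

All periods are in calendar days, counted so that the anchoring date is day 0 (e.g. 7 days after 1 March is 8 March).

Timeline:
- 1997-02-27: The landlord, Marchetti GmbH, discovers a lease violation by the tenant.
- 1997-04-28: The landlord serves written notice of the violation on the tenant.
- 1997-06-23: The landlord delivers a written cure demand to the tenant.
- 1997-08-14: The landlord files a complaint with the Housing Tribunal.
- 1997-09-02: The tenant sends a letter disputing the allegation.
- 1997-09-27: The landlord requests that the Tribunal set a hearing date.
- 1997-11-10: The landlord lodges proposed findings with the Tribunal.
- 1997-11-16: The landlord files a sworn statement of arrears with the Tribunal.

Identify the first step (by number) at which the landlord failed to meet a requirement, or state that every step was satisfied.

Step 1: 54 days after 1997-02-27 (when the violation is discovered) is 1997-04-22; done 1997-04-28 — 6 days late.

Step 1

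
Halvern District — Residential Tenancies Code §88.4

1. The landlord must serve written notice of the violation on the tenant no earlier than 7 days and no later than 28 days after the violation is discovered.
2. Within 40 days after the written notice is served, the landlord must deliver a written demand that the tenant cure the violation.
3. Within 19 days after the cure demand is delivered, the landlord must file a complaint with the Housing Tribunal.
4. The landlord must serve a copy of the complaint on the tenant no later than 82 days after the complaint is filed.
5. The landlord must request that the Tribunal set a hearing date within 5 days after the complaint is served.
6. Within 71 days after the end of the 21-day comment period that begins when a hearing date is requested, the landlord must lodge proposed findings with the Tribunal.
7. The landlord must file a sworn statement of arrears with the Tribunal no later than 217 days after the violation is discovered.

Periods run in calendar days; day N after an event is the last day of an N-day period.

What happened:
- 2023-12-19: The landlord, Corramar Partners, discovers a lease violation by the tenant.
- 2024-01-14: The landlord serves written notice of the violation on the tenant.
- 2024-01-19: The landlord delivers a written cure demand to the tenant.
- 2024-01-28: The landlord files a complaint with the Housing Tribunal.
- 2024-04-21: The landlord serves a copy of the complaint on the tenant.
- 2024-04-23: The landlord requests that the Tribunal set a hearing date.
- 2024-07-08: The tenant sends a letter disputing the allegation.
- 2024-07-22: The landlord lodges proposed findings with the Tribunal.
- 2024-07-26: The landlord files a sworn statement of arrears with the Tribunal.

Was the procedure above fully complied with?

Step 1 — 7 and 28 days from 2023-12-19 (when the violation is discovered) are 2023-12-26 and 2024-01-16 respectively; done 2024-01-14, which is between those dates.
Step 2 — counting 40 days from 2024-01-14 (when the written notice is served) gives a deadline of 2024-02-23; 2024-01-19 is within that limit.
Step 3 — counting 19 days from 2024-01-19 (when the cure demand is delivered) gives a deadline of 2024-02-07; completed 2024-01-28, before the deadline.
Step 4 — counting 82 days from 2024-01-28 (when the complaint is filed) gives a deadline of 2024-04-19; done 2024-04-21 — 2 days late.

No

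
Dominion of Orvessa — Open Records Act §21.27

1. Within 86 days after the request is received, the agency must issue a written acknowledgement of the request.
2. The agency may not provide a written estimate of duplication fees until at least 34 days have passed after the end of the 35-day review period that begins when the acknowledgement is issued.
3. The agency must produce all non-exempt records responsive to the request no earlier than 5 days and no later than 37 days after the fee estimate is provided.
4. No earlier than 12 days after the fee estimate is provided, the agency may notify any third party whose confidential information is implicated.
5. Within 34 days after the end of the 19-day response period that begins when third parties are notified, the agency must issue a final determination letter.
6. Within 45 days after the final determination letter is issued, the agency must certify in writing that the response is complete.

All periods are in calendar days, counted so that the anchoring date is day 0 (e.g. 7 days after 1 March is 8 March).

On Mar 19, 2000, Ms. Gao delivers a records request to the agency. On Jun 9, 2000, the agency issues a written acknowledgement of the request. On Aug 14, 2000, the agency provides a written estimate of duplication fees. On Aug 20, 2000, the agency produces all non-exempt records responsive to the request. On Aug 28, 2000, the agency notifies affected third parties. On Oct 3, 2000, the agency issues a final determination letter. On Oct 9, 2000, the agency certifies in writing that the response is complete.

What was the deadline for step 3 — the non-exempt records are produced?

Step 3 runs from Aug 14, 2000, when the fee estimate is provided. The window is 5–37 days after Aug 14, 2000; it closes on Sep 20, 2000.

Sep 20, 2000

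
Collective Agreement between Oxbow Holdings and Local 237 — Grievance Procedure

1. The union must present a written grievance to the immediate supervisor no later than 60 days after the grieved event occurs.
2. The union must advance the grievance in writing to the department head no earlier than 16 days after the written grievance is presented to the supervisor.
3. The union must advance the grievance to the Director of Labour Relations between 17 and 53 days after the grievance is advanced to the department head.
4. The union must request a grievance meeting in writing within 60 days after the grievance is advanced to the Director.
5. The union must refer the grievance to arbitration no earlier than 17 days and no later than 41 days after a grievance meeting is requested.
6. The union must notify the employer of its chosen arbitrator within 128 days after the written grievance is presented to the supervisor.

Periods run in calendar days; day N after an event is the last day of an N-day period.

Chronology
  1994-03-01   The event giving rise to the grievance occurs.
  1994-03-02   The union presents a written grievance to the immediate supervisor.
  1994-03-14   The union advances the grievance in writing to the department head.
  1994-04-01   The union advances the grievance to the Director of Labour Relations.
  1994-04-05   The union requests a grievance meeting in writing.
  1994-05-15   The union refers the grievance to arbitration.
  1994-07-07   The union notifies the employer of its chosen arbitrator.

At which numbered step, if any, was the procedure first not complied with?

Step 2

(1) due by 1994-03-01 + 60 days = 1994-04-30; completed 1994-03-02, before the deadline.
(2) permitted from 1994-03-02 + 16 days = 1994-03-18 onward; 1994-03-14 is 4 days before the earliest permitted date.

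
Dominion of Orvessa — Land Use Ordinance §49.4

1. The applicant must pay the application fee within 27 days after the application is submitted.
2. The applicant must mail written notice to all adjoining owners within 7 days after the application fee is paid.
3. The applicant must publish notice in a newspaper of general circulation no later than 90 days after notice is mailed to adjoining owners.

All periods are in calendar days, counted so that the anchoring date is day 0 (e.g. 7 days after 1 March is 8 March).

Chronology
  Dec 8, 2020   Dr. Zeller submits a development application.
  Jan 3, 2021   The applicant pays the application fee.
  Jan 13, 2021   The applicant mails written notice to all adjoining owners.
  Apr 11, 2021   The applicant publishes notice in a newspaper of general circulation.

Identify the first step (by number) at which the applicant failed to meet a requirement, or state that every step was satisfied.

Step 1 — counting 27 days from Dec 8, 2020 (when the application is submitted) gives a deadline of Jan 4, 2021; Jan 3, 2021 is within that limit.
Step 2 — counting 7 days from Jan 3, 2021 (when the application fee is paid) gives a deadline of Jan 10, 2021; done Jan 13, 2021 — 3 days late.

Step 2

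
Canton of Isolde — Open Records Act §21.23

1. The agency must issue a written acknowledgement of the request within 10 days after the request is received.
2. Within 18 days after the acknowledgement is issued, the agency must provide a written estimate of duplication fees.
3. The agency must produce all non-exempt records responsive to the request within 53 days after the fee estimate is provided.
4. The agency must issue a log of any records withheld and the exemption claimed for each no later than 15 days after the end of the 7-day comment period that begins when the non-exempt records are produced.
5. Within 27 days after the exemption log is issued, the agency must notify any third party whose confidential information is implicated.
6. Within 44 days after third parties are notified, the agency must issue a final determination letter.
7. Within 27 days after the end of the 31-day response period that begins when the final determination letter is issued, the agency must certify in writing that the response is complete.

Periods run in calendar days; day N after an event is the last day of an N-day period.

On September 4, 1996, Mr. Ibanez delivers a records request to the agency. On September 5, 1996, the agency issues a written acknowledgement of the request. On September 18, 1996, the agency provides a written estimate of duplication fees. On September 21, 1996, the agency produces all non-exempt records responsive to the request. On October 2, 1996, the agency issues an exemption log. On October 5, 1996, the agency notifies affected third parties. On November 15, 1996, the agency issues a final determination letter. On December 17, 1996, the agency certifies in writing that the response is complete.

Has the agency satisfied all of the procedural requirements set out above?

(1) due by September 4, 1996 + 10 days = September 14, 1996; September 5, 1996 is within that limit.
(2) due by September 5, 1996 + 18 days = September 23, 1996; September 18, 1996 is within that limit.
(3) due by September 18, 1996 + 53 days = November 10, 1996; done September 21, 1996 — timely.
(4) due by September 28, 1996 + 15 days = October 13, 1996; October 2, 1996 is within that limit.
(5) due by October 2, 1996 + 27 days = October 29, 1996; done October 5, 1996 — timely.
(6) due by October 5, 1996 + 44 days = November 18, 1996; done November 15, 1996 — timely.
(7) due by December 16, 1996 + 27 days = January 12, 1997; completed December 17, 1996, before the deadline.

Yes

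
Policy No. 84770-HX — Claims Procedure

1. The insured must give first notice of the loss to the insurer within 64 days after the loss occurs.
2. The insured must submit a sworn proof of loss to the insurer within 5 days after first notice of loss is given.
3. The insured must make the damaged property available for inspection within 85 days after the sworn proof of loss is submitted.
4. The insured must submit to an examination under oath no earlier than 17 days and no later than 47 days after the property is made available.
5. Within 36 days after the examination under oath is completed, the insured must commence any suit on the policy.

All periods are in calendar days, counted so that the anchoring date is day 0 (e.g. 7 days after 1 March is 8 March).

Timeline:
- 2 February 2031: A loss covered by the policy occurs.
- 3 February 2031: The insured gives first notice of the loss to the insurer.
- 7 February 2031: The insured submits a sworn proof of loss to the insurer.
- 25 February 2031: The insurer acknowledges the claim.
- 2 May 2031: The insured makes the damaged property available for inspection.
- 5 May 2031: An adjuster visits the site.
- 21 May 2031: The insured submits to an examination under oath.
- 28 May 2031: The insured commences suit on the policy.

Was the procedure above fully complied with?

Yes

Step 1 — counting 64 days from 2 February 2031 (when the loss occurs) gives a deadline of 7 April 2031; 3 February 2031 is within that limit.
Step 2 — counting 5 days from 3 February 2031 (when first notice of loss is given) gives a deadline of 8 February 2031; 7 February 2031 is within that limit.
Step 3 — counting 85 days from 7 February 2031 (when the sworn proof of loss is submitted) gives a deadline of 3 May 2031; done 2 May 2031 — timely.
Step 4 — 17 and 47 days from 2 May 2031 (when the property is made available) are 19 May 2031 and 18 June 2031 respectively; 21 May 2031 falls inside that range.
Step 5 — counting 36 days from 21 May 2031 (when the examination under oath is completed) gives a deadline of 26 June 2031; done 28 May 2031 — timely.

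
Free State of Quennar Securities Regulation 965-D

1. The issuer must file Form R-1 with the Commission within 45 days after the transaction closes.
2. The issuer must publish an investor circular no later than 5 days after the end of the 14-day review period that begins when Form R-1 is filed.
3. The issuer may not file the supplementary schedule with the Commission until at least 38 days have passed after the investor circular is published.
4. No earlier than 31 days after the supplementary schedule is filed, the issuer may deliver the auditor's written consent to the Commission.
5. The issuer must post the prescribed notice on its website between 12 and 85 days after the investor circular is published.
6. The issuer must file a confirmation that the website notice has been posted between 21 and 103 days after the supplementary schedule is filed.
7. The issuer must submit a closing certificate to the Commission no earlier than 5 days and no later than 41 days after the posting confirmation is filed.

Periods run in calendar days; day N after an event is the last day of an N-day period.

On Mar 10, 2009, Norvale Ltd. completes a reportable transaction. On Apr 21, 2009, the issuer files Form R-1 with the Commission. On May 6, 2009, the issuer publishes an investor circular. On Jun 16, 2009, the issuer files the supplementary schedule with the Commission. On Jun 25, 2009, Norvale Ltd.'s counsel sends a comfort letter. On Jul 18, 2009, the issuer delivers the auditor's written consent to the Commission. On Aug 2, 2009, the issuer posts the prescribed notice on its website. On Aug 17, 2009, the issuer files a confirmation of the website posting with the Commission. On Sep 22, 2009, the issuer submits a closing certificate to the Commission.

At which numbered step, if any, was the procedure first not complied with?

Step 5

Step 1 — counting 45 days from Mar 10, 2009 (when the transaction closes) gives a deadline of Apr 24, 2009; Apr 21, 2009 is within that limit.
Step 2 — counting 5 days from May 5, 2009 (end of the 14-day review period, which began when Form R-1 is filed on Apr 21, 2009) gives a deadline of May 10, 2009; completed May 6, 2009, before the deadline.
Step 3 — must wait 38 days from May 6, 2009 (when the investor circular is published), so not before Jun 13, 2009; done Jun 16, 2009 — permitted.
Step 4 — must wait 31 days from Jun 16, 2009 (when the supplementary schedule is filed), so not before Jul 17, 2009; Jul 18, 2009 is on or after that date.
Step 5 — 12 and 85 days from May 6, 2009 (when the investor circular is published) are May 18, 2009 and Jul 30, 2009 respectively; Aug 2, 2009 is 3 days past the end of the window.
Later steps need not be reached.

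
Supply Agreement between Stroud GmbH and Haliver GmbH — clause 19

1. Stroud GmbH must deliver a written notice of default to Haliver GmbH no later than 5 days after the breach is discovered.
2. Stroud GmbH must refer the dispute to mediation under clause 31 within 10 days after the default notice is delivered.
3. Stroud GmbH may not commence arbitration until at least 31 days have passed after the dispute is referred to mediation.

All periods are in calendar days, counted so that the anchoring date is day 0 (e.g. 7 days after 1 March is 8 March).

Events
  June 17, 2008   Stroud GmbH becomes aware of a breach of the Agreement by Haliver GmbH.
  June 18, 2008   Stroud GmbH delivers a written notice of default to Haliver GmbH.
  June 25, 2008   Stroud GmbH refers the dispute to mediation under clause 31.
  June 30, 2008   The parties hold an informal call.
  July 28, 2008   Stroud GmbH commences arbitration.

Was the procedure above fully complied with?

Step 1: 5 days after June 17, 2008 (when the breach is discovered) is June 22, 2008; completed June 18, 2008, before the deadline.
Step 2: 10 days after June 18, 2008 (when the default notice is delivered) is June 28, 2008; done June 25, 2008 — timely.
Step 3: the earliest permitted date is 31 days after June 25, 2008 (when the dispute is referred to mediation), i.e. July 26, 2008; done July 28, 2008, after the minimum wait.

Yes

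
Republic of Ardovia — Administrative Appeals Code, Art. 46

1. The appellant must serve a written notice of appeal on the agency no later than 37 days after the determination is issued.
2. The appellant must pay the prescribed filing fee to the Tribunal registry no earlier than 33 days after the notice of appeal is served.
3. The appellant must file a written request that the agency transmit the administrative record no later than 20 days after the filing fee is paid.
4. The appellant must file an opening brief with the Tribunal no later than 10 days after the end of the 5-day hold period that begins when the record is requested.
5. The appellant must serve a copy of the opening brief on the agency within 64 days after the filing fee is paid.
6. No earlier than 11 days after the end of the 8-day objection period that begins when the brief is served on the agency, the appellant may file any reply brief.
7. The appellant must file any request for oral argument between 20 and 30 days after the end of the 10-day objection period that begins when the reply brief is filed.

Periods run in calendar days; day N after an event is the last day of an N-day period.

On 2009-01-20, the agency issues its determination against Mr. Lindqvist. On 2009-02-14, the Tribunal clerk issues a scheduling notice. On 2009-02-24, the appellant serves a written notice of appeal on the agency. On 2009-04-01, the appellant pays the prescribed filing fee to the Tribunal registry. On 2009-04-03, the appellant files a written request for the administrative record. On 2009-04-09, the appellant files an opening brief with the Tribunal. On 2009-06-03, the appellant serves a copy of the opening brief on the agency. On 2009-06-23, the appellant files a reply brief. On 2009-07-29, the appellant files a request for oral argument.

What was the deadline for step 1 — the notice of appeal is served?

2009-02-26

Step 1 runs from 2009-01-20, when the determination is issued. 37 days after 2009-01-20 is 2009-02-26.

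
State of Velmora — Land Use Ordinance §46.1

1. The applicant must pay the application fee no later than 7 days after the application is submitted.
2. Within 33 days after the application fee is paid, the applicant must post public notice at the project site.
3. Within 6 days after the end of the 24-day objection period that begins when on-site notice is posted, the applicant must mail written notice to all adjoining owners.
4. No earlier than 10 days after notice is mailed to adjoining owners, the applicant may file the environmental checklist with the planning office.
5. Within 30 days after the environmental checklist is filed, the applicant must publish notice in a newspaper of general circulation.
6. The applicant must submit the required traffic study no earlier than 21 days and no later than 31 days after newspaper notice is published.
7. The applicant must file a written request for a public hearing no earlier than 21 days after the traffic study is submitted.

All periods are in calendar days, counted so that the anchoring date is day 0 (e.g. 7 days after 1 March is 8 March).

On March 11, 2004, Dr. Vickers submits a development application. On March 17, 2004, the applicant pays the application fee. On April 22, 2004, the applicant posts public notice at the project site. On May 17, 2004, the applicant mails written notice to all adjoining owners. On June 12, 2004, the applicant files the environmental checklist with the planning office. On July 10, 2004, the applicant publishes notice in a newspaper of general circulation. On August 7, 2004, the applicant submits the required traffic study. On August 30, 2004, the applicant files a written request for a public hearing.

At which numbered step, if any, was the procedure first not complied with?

(1) due by March 11, 2004 + 7 days = March 18, 2004; March 17, 2004 is within that limit.
(2) due by March 17, 2004 + 33 days = April 19, 2004; April 22, 2004 misses that deadline by 3 days.
No need to go further; step 2 was not satisfied.

Step 2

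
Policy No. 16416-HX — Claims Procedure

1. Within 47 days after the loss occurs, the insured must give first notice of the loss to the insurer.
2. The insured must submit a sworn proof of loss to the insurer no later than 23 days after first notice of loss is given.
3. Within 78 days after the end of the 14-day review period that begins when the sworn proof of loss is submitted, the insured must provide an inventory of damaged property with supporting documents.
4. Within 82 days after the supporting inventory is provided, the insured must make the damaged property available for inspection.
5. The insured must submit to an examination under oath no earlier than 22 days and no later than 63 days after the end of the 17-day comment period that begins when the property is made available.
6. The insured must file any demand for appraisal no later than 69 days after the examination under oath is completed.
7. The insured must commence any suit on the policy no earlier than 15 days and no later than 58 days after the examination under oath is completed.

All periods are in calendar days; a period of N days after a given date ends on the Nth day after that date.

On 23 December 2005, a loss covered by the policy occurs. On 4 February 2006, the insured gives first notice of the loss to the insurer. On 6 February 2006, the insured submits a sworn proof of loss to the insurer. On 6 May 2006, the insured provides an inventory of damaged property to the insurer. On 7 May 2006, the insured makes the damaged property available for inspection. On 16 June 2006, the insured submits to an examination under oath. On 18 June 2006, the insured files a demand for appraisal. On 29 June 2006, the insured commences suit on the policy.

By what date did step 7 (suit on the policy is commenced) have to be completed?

13 August 2006

Step 7 runs from 16 June 2006, when the examination under oath is completed. The window is 15–58 days after 16 June 2006; it closes on 13 August 2006.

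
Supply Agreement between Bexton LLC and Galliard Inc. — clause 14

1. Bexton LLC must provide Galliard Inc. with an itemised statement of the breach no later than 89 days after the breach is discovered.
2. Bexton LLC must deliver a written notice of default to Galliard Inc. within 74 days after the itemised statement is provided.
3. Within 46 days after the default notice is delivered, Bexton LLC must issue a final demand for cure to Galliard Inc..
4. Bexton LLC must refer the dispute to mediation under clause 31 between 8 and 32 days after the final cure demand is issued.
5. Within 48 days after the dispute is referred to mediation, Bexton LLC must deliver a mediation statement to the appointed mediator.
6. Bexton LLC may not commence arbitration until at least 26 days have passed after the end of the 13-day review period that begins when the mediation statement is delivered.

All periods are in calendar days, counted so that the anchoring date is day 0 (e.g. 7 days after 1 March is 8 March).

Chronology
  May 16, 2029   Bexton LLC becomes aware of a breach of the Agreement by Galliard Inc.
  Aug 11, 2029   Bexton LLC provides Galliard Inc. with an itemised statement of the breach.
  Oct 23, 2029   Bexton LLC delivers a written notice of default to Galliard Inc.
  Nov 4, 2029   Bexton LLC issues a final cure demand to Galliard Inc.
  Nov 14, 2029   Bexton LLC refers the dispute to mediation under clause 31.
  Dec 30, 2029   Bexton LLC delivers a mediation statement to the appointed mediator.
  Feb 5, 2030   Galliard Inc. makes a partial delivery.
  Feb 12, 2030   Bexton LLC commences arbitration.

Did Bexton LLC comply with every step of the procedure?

Step 1 — counting 89 days from May 16, 2029 (when the breach is discovered) gives a deadline of Aug 13, 2029; completed Aug 11, 2029, before the deadline.
Step 2 — counting 74 days from Aug 11, 2029 (when the itemised statement is provided) gives a deadline of Oct 24, 2029; done Oct 23, 2029 — timely.
Step 3 — counting 46 days from Oct 23, 2029 (when the default notice is delivered) gives a deadline of Dec 8, 2029; Nov 4, 2029 is within that limit.
Step 4 — 8 and 32 days from Nov 4, 2029 (when the final cure demand is issued) are Nov 12, 2029 and Dec 6, 2029 respectively; done Nov 14, 2029 — within the window.
Step 5 — counting 48 days from Nov 14, 2029 (when the dispute is referred to mediation) gives a deadline of Jan 1, 2030; done Dec 30, 2029 — timely.
Step 6 — must wait 26 days from Jan 12, 2030 (end of the 13-day review period, which began when the mediation statement is delivered on Dec 30, 2029), so not before Feb 7, 2030; Feb 12, 2030 is on or after that date.

Yes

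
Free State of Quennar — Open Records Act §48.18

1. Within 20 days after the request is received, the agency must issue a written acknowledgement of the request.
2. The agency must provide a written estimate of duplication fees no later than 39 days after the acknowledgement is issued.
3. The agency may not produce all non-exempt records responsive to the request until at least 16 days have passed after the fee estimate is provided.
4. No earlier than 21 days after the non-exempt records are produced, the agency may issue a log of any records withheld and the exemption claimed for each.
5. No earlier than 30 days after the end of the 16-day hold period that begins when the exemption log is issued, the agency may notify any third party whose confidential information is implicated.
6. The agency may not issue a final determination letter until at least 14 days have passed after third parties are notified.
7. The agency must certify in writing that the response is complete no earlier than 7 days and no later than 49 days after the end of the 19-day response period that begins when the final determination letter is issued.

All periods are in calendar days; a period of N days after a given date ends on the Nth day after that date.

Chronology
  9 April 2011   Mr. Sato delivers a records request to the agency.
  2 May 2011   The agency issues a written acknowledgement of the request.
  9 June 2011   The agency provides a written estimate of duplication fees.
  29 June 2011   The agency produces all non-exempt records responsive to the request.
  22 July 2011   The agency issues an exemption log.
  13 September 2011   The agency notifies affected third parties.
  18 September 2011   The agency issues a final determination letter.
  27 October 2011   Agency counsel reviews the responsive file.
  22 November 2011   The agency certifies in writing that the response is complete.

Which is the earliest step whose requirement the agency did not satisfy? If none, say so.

(1) due by 9 April 2011 + 20 days = 29 April 2011; not done until 2 May 2011, 3 days after the deadline.
The analysis stops there.

Step 1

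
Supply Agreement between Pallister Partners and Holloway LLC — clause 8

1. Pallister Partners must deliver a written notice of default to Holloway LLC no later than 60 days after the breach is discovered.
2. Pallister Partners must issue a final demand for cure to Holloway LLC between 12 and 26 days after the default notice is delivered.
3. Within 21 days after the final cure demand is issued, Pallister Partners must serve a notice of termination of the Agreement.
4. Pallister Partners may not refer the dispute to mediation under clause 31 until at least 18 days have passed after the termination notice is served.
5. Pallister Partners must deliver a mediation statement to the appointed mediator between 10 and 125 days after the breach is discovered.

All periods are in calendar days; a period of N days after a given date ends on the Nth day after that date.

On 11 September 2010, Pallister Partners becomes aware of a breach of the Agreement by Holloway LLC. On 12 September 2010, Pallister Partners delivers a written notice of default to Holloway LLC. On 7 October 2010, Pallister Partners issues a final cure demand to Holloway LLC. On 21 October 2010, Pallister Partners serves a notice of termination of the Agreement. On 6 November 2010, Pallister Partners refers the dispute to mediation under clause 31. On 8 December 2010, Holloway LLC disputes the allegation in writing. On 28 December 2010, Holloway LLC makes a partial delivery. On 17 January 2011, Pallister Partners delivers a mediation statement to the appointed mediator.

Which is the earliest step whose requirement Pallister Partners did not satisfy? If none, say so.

Step 1 — counting 60 days from 11 September 2010 (when the breach is discovered) gives a deadline of 10 November 2010; 12 September 2010 is within that limit.
Step 2 — 12 and 26 days from 12 September 2010 (when the default notice is delivered) are 24 September 2010 and 8 October 2010 respectively; done 7 October 2010, which is between those dates.
Step 3 — counting 21 days from 7 October 2010 (when the final cure demand is issued) gives a deadline of 28 October 2010; completed 21 October 2010, before the deadline.
Step 4 — must wait 18 days from 21 October 2010 (when the termination notice is served), so not before 8 November 2010; 6 November 2010 is 2 days before the earliest permitted date.
The analysis stops there.

Step 4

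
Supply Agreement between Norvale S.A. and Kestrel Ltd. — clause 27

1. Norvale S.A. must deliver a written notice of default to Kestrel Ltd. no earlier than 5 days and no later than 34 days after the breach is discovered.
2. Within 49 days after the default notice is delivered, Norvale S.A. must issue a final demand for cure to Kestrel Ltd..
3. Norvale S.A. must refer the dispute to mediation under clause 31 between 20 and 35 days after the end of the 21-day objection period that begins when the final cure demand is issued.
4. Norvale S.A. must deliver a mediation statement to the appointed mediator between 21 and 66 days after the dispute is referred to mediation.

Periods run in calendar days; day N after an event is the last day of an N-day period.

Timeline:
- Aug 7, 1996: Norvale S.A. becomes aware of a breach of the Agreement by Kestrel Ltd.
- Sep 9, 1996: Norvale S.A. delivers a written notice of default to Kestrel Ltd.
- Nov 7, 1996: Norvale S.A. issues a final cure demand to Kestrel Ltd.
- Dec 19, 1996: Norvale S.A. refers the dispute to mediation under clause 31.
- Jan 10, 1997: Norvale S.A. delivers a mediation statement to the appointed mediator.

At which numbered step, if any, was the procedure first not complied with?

Step 2

Step 1: the window is 5–34 days after Aug 7, 1996 (when the breach is discovered), so Aug 12, 1996 through Sep 10, 1996; done Sep 9, 1996 — within the window.
Step 2: 49 days after Sep 9, 1996 (when the default notice is delivered) is Oct 28, 1996; not done until Nov 7, 1996, 10 days after the deadline.
That is the first point of non-compliance.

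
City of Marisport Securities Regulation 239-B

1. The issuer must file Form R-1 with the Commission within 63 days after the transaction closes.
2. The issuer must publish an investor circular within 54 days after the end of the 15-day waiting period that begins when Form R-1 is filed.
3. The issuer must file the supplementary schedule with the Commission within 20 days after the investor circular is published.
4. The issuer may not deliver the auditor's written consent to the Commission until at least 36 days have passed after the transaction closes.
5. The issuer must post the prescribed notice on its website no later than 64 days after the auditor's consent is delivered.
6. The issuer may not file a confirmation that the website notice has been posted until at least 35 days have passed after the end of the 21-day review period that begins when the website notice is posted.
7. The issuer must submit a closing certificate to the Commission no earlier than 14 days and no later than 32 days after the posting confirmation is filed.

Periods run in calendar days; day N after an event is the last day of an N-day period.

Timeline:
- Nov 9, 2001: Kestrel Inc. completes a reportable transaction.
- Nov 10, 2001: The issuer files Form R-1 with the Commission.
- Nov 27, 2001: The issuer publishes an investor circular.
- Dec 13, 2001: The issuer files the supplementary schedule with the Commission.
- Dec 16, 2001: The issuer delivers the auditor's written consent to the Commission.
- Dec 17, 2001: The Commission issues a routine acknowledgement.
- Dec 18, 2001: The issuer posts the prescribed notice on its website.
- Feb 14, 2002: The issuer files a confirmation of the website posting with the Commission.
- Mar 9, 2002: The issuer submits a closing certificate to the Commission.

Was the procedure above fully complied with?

Step 1: 63 days after Nov 9, 2001 (when the transaction closes) is Jan 11, 2002; Nov 10, 2001 is within that limit.
Step 2: 54 days after Nov 25, 2001 (end of the 15-day waiting period, which began when Form R-1 is filed on Nov 10, 2001) is Jan 18, 2002; Nov 27, 2001 is within that limit.
Step 3: 20 days after Nov 27, 2001 (when the investor circular is published) is Dec 17, 2001; done Dec 13, 2001 — timely.
Step 4: the earliest permitted date is 36 days after Nov 9, 2001 (when the transaction closes), i.e. Dec 15, 2001; done Dec 16, 2001, after the minimum wait.
Step 5: 64 days after Dec 16, 2001 (when the auditor's consent is delivered) is Feb 18, 2002; done Dec 18, 2001 — timely.
Step 6: the earliest permitted date is 35 days after Jan 8, 2002 (end of the 21-day review period, which began when the website notice is posted on Dec 18, 2001), i.e. Feb 12, 2002; done Feb 14, 2002, after the minimum wait.
Step 7: the window is 14–32 days after Feb 14, 2002 (when the posting confirmation is filed), so Feb 28, 2002 through Mar 18, 2002; done Mar 9, 2002 — within the window.

Yes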